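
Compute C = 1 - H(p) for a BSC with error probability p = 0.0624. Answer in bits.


H(p) = -p*log2(p) - (1-p)*log2(1-p) = -0.0624*log2(0.0624) - 0.9376*log2(0.9376) = 0.249744 + 0.087155 = 0.3369. C = 1 - H(p) = 1 - 0.3369 = 0.6631

0.6631 bits


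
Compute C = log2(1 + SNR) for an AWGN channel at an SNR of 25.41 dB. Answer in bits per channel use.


SNR_linear = 10^(25.41/10) = 347.5362; C = log2(1 + SNR_linear) = log2(1 + 347.5362) = 8.4452

8.4452 bits/channel use


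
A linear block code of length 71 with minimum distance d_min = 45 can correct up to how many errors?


Correction capability = floor((d-1)/2) = floor((45-1)/2) = 22

22 errors


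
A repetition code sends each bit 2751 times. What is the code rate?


Rate = k/n = 1/2751

1/2751


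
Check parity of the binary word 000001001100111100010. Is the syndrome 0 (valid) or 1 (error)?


Syndrome = XOR of all bits = 0 XOR 0 XOR 0 XOR 0 XOR 0 XOR 1 XOR 0 XOR 0 XOR 1 XOR 1 XOR 0 XOR 0 XOR 1 XOR 1 XOR 1 XOR 1 XOR 0 XOR 0 XOR 0 XOR 1 XOR 0 = 0

0


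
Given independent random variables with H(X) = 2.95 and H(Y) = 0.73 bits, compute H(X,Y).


For independent variables, H(X,Y) = H(X) + H(Y) = 2.95 + 0.73 = 3.68

3.68 bits


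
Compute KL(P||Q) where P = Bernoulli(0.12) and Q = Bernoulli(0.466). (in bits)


KL = p*log2(p/q) + (1-p)*log2((1-p)/(1-q)) = 0.12*log2(0.12/0.466) + 0.88*log2(0.88/0.534) = 0.3993

0.3993 bits


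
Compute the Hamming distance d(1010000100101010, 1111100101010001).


Count differing positions: . ^ . ^ ^ . . . . ^ ^ ^ ^ . ^ ^ = 9 differences

9


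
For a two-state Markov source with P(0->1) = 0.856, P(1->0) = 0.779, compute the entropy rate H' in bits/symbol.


Stationary distribution: pi_0 = p10/(p01+p10) = 0.4765, pi_1 = 0.5235. Entropy rate H' = pi_0*H(p01) + pi_1*H(p10) = 0.4765*0.5946 + 0.5235*0.762 = 0.6822

0.6822 bits/symbol


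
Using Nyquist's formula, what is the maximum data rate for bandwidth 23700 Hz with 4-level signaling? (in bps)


Rate = 2 * B * log2(M) = 2 * 23700 * 2.0 = 94800.0

94800.0 bps


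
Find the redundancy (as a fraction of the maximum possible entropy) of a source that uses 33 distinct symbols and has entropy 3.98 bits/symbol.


H_max = log2(K) = log2(33) = 5.0444 bits/symbol. Redundancy = 1 - H/H_max = 1 - 3.98/5.0444 = 1 - 0.789 = 0.211

0.211


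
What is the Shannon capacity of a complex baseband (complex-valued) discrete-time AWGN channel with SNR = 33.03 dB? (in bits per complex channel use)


SNR_linear = 10^(33.03/10) = 2009.0928; C = log2(1 + SNR_linear) = log2(1 + 2009.0928) = 10.973

10.973 bits/channel use


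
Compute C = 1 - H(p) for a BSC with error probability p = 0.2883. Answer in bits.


H(p) = -p*log2(p) - (1-p)*log2(1-p) = -0.2883*log2(0.2883) - 0.7117*log2(0.7117) = 0.517313 + 0.349202 = 0.8665. C = 1 - H(p) = 1 - 0.8665 = 0.1335

0.1335 bits


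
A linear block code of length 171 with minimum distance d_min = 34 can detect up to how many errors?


Detection capability = d_min - 1 = 34 - 1 = 33

33 errors


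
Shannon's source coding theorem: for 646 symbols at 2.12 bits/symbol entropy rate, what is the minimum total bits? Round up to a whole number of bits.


Minimum bits >= n * H = 646 * 2.12 = 1369.52, rounded up to a whole number of bits = 1370

1370 bits


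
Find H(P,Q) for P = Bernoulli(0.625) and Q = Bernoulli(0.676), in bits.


H(P,Q) = -p*log2(q) - (1-p)*log2(1-q). -0.625*log2(0.676) = 0.353066; -0.375*log2(0.324) = 0.609725. H(P,Q) = 0.353066 + 0.609725 = 0.9628

0.9628 bits


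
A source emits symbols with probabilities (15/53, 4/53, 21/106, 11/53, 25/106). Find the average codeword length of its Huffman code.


Huffman construction (repeatedly merge the two least-probable nodes; each merge adds 1 bit to every symbol beneath it): 4/53 + 21/106 = 29/106; 11/53 + 25/106 = 47/106; 29/106 + 15/53 = 59/106; 47/106 + 59/106 = 1. Resulting codeword lengths (in the order the probabilities were given): (2, 3, 3, 2, 2). L_avg = sum(p_i * l_i) = 15/53*2 + 4/53*3 + 21/106*3 + 11/53*2 + 25/106*2 = 241/106 = 2.2736

2.2736 bits


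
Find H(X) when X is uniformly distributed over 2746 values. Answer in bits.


H = log2(n) = log2(2746) = 11.4231

11.4231 bits


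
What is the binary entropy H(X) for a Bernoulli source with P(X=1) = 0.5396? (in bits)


H = -p*log2(p) - (1-p)*log2(1-p). -0.5396*log2(0.5396) = 0.480264; -0.4604*log2(0.4604) = 0.515206. H = 0.480264 + 0.515206 = 0.9955

0.9955 bits


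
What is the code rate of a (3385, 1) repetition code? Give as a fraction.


Rate = k/n = 1/3385

1/3385


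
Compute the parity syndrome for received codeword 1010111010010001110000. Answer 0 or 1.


Syndrome = XOR of all bits = 1 XOR 0 XOR 1 XOR 0 XOR 1 XOR 1 XOR 1 XOR 0 XOR 1 XOR 0 XOR 0 XOR 1 XOR 0 XOR 0 XOR 0 XOR 1 XOR 1 XOR 1 XOR 0 XOR 0 XOR 0 XOR 0 = 0

0


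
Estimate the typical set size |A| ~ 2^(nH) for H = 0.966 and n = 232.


log2|A_typical| = nH = 232 * 0.966 = 224.112, so |A_typical| ~ 2^224.112 = 2.914e+67

2.914e+67


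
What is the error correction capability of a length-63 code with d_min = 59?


Correction capability = floor((d-1)/2) = floor((59-1)/2) = 29

29 errors


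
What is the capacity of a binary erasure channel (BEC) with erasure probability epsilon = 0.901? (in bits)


C = 1 - epsilon = 1 - 0.901 = 0.099

0.099 bits


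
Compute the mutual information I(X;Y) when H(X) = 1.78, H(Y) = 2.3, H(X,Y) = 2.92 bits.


I(X;Y) = H(X) + H(Y) - H(X,Y) = 1.78 + 2.3 - 2.92 = 1.16

1.16 bits


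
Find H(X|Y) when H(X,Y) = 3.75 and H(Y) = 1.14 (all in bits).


H(X|Y) = H(X,Y) - H(Y) = 3.75 - 1.14 = 2.61

2.61 bits


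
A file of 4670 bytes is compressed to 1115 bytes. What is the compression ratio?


Ratio = original / compressed = 4670 / 1115 = 4.1883

4.1883


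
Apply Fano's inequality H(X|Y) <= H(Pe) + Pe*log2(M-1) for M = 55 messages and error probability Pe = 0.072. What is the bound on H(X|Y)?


H(Pe) = -Pe*log2(Pe) - (1-Pe)*log2(1-Pe) = -0.072*log2(0.072) - 0.928*log2(0.928) = 0.273302 + 0.100041 = 0.3733. Pe*log2(M-1) = 0.072*log2(54) = 0.414352. Bound = H(Pe) + Pe*log2(M-1) = 0.273302 + 0.100041 + 0.414352 = 0.7877

0.7877 bits


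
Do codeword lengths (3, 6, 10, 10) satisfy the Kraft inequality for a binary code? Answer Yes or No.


Kraft sum = sum(2^(-l_i)) = 0.1426, need <= 1. Result: satisfied (a binary prefix-free code with these lengths exists)

Yes


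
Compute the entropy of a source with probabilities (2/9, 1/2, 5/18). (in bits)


H = -sum(p_i * log2(p_i)). Terms: -(2/9)*log2(2/9) = 0.482206; -(1/2)*log2(1/2) = 0.500000; -(5/18)*log2(5/18) = 0.513332. H = 0.482206 + 0.500000 + 0.513332 = 1.4955

1.4955 bits


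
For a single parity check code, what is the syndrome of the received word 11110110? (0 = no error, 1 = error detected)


Syndrome = XOR of all bits = 1 XOR 1 XOR 1 XOR 1 XOR 0 XOR 1 XOR 1 XOR 0 = 0

0


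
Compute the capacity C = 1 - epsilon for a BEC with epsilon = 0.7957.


C = 1 - epsilon = 1 - 0.7957 = 0.2043

0.2043 bits


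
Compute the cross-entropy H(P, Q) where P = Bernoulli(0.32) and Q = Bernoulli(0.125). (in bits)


H(P,Q) = -p*log2(q) - (1-p)*log2(1-q). -0.32*log2(0.125) = 0.960000; -0.68*log2(0.875) = 0.130999. H(P,Q) = 0.960000 + 0.130999 = 1.091

1.091 bits


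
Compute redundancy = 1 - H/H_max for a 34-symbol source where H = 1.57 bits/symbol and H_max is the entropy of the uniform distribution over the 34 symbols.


H_max = log2(K) = log2(34) = 5.0875 bits/symbol. Redundancy = 1 - H/H_max = 1 - 1.57/5.0875 = 1 - 0.3086 = 0.6914

0.6914


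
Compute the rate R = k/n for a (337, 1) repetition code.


Rate = k/n = 1/337

1/337


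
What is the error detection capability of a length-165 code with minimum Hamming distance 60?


Detection capability = d_min - 1 = 60 - 1 = 59

59 errors


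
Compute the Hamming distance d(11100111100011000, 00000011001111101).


Count differing positions: ^ ^ ^ . . ^ . . ^ . ^ ^ . . ^ . ^ = 9 differences

9


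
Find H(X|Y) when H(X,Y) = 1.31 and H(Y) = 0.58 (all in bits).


H(X|Y) = H(X,Y) - H(Y) = 1.31 - 0.58 = 0.73

0.73 bits


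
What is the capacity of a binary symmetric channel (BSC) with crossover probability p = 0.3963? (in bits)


H(p) = -p*log2(p) - (1-p)*log2(1-p) = -0.3963*log2(0.3963) - 0.6037*log2(0.6037) = 0.529193 + 0.439552 = 0.9687. C = 1 - H(p) = 1 - 0.9687 = 0.0313

0.0313 bits


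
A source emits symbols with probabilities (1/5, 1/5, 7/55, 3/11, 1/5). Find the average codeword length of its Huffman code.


Huffman construction (repeatedly merge the two least-probable nodes; each merge adds 1 bit to every symbol beneath it): 7/55 + 1/5 = 18/55; 1/5 + 1/5 = 2/5; 3/11 + 18/55 = 3/5; 2/5 + 3/5 = 1. Resulting codeword lengths (in the order the probabilities were given): (3, 2, 3, 2, 2). L_avg = sum(p_i * l_i) = 1/5*3 + 1/5*2 + 7/55*3 + 3/11*2 + 1/5*2 = 128/55 = 2.3273

2.3273 bits


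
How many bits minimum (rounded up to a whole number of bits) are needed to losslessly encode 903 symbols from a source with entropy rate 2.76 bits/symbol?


Minimum bits >= n * H = 903 * 2.76 = 2492.28, rounded up to a whole number of bits = 2493

2493 bits


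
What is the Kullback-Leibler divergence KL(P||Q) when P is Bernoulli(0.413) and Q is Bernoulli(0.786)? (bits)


KL = p*log2(p/q) + (1-p)*log2((1-p)/(1-q)) = 0.413*log2(0.413/0.786) + 0.587*log2(0.587/0.214) = 0.4711

0.4711 bits


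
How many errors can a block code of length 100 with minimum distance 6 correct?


Correction capability = floor((d-1)/2) = floor((6-1)/2) = 2

2 errors


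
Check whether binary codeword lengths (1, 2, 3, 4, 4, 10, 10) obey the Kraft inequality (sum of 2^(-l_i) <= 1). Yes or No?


Kraft sum = sum(2^(-l_i)) = 1.002, need <= 1. Result: violated (a binary prefix-free code with these lengths cannot exist)

No


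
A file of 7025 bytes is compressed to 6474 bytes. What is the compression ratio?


Ratio = original / compressed = 7025 / 6474 = 1.0851

1.0851


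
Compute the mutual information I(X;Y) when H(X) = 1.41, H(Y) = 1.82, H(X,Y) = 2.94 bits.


I(X;Y) = H(X) + H(Y) - H(X,Y) = 1.41 + 1.82 - 2.94 = 0.29

0.29 bits


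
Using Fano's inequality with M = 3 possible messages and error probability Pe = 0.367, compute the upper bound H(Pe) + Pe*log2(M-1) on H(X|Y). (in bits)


H(Pe) = -Pe*log2(Pe) - (1-Pe)*log2(1-Pe) = -0.367*log2(0.367) - 0.633*log2(0.633) = 0.530736 + 0.417604 = 0.9483. Pe*log2(M-1) = 0.367*log2(2) = 0.367000. Bound = H(Pe) + Pe*log2(M-1) = 0.530736 + 0.417604 + 0.367000 = 1.3153

1.3153 bits


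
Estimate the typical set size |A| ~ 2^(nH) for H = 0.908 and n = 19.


log2|A_typical| = nH = 19 * 0.908 = 17.252, so |A_typical| ~ 2^17.252 = 1.561e+05

1.561e+05


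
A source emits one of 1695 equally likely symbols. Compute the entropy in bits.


H = log2(n) = log2(1695) = 10.7271

10.7271 bits


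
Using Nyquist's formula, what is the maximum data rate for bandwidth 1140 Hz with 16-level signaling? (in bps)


Rate = 2 * B * log2(M) = 2 * 1140 * 4.0 = 9120.0

9120.0 bps


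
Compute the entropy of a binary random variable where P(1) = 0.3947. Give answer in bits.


H = -p*log2(p) - (1-p)*log2(1-p). -0.3947*log2(0.3947) = 0.529360; -0.6053*log2(0.6053) = 0.438405. H = 0.529360 + 0.438405 = 0.9678

0.9678 bits


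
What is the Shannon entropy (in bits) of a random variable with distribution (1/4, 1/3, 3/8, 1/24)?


H = -sum(p_i * log2(p_i)). Terms: -(1/4)*log2(1/4) = 0.500000; -(1/3)*log2(1/3) = 0.528321; -(3/8)*log2(3/8) = 0.530639; -(1/24)*log2(1/24) = 0.191040. H = 0.500000 + 0.528321 + 0.530639 + 0.191040 = 1.75

1.75 bits


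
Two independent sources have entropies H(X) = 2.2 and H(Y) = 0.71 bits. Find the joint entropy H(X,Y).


For independent variables, H(X,Y) = H(X) + H(Y) = 2.2 + 0.71 = 2.91

2.91 bits


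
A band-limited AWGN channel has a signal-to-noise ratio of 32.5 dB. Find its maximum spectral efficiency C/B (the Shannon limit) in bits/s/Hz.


SNR_linear = 10^(32.5/10) = 1778.2794; C/B = log2(1 + SNR_linear) = log2(1 + 1778.2794) = 10.7971

10.7971 bits/s/Hz


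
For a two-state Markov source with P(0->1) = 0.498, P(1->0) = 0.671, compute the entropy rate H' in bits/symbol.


Stationary distribution: pi_0 = p10/(p01+p10) = 0.574, pi_1 = 0.426. Entropy rate H' = pi_0*H(p01) + pi_1*H(p10) = 0.574*1.0 + 0.426*0.9139 = 0.9633

0.9633 bits/symbol


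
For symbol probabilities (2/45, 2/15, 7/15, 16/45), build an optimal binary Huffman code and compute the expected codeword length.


Huffman construction (repeatedly merge the two least-probable nodes; each merge adds 1 bit to every symbol beneath it): 2/45 + 2/15 = 8/45; 8/45 + 16/45 = 8/15; 7/15 + 8/15 = 1. Resulting codeword lengths (in the order the probabilities were given): (3, 3, 1, 2). L_avg = sum(p_i * l_i) = 2/45*3 + 2/15*3 + 7/15*1 + 16/45*2 = 77/45 = 1.7111

1.7111 bits


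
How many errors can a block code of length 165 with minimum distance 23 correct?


Correction capability = floor((d-1)/2) = floor((23-1)/2) = 11

11 errors


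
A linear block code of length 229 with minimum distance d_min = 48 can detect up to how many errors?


Detection capability = d_min - 1 = 48 - 1 = 47

47 errors


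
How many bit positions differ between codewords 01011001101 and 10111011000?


Count differing positions: ^ ^ ^ . . . ^ . ^ . ^ = 6 differences

6


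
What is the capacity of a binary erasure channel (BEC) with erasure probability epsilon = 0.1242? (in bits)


C = 1 - epsilon = 1 - 0.1242 = 0.8758

0.8758 bits


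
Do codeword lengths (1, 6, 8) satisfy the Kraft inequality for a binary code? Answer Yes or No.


Kraft sum = sum(2^(-l_i)) = 0.5195, need <= 1. Result: satisfied (a binary prefix-free code with these lengths exists)

Yes


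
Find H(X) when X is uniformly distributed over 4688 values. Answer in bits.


H = log2(n) = log2(4688) = 12.1948

12.1948 bits


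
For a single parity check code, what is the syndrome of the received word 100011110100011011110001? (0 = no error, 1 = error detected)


Syndrome = XOR of all bits = 1 XOR 0 XOR 0 XOR 0 XOR 1 XOR 1 XOR 1 XOR 1 XOR 0 XOR 1 XOR 0 XOR 0 XOR 0 XOR 1 XOR 1 XOR 0 XOR 1 XOR 1 XOR 1 XOR 1 XOR 0 XOR 0 XOR 0 XOR 1 = 1

1


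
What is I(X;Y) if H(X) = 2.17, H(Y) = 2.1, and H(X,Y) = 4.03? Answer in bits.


I(X;Y) = H(X) + H(Y) - H(X,Y) = 2.17 + 2.1 - 4.03 = 0.24

0.24 bits


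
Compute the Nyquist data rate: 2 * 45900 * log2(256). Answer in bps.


Rate = 2 * B * log2(M) = 2 * 45900 * 8.0 = 734400.0

734400.0 bps


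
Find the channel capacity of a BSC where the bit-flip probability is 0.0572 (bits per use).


H(p) = -p*log2(p) - (1-p)*log2(1-p) = -0.0572*log2(0.0572) - 0.9428*log2(0.9428) = 0.236113 + 0.080116 = 0.3162. C = 1 - H(p) = 1 - 0.3162 = 0.6838

0.6838 bits


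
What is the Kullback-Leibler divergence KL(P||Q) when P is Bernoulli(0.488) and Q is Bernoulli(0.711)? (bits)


KL = p*log2(p/q) + (1-p)*log2((1-p)/(1-q)) = 0.488*log2(0.488/0.711) + 0.512*log2(0.512/0.289) = 0.1575

0.1575 bits


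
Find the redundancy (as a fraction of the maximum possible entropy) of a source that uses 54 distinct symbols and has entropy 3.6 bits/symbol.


H_max = log2(K) = log2(54) = 5.7549 bits/symbol. Redundancy = 1 - H/H_max = 1 - 3.6/5.7549 = 1 - 0.6256 = 0.3744

0.3744


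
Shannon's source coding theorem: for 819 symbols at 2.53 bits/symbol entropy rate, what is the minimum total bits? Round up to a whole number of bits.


Minimum bits >= n * H = 819 * 2.53 = 2072.07, rounded up to a whole number of bits = 2073

2073 bits


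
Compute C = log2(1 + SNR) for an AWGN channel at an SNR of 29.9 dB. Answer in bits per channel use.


SNR_linear = 10^(29.9/10) = 977.2372; C = log2(1 + SNR_linear) = log2(1 + 977.2372) = 9.934

9.934 bits/channel use


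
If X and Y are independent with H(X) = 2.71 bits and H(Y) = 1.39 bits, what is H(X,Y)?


For independent variables, H(X,Y) = H(X) + H(Y) = 2.71 + 1.39 = 4.1

4.1 bits


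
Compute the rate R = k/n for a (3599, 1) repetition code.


Rate = k/n = 1/3599

1/3599


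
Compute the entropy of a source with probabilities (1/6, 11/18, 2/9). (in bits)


H = -sum(p_i * log2(p_i)). Terms: -(1/6)*log2(1/6) = 0.430827; -(11/18)*log2(11/18) = 0.434190; -(2/9)*log2(2/9) = 0.482206. H = 0.430827 + 0.434190 + 0.482206 = 1.3472

1.3472 bits


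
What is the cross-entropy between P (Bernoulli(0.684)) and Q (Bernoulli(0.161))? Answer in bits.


H(P,Q) = -p*log2(q) - (1-p)*log2(1-q). -0.684*log2(0.161) = 1.802249; -0.316*log2(0.839) = 0.080029. H(P,Q) = 1.802249 + 0.080029 = 1.8823

1.8823 bits


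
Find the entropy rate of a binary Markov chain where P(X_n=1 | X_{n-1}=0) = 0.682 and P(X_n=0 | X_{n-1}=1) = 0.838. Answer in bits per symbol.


Stationary distribution: pi_0 = p10/(p01+p10) = 0.5513, pi_1 = 0.4487. Entropy rate H' = pi_0*H(p01) + pi_1*H(p10) = 0.5513*0.9022 + 0.4487*0.6391 = 0.7841

0.7841 bits/symbol


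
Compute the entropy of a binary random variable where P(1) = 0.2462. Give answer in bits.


H = -p*log2(p) - (1-p)*log2(1-p). -0.2462*log2(0.2462) = 0.497840; -0.7538*log2(0.7538) = 0.307359. H = 0.497840 + 0.307359 = 0.8052

0.8052 bits


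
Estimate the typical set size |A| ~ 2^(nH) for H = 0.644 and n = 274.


log2|A_typical| = nH = 274 * 0.644 = 176.456, so |A_typical| ~ 2^176.456 = 1.314e+53

1.314e+53


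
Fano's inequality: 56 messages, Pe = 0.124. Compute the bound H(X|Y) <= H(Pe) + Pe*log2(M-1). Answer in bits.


H(Pe) = -Pe*log2(Pe) - (1-Pe)*log2(1-Pe) = -0.124*log2(0.124) - 0.876*log2(0.876) = 0.373437 + 0.167314 = 0.5408. Pe*log2(M-1) = 0.124*log2(55) = 0.716889. Bound = H(Pe) + Pe*log2(M-1) = 0.373437 + 0.167314 + 0.716889 = 1.2576

1.2576 bits


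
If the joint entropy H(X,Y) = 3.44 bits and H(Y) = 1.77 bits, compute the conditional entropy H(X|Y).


H(X|Y) = H(X,Y) - H(Y) = 3.44 - 1.77 = 1.67

1.67 bits


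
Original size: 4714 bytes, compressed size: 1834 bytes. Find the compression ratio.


Ratio = original / compressed = 4714 / 1834 = 2.5703

2.5703


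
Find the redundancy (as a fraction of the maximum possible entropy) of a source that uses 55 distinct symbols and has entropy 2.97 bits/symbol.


H_max = log2(K) = log2(55) = 5.7814 bits/symbol. Redundancy = 1 - H/H_max = 1 - 2.97/5.7814 = 1 - 0.5137 = 0.4863

0.4863


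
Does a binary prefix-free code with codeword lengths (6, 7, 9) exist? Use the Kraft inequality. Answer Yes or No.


Kraft sum = sum(2^(-l_i)) = 0.0254, need <= 1. Result: satisfied (a binary prefix-free code with these lengths exists)

Yes


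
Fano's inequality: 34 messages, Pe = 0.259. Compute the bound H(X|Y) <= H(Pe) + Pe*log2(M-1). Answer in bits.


H(Pe) = -Pe*log2(Pe) - (1-Pe)*log2(1-Pe) = -0.259*log2(0.259) - 0.741*log2(0.741) = 0.504785 + 0.320449 = 0.8252. Pe*log2(M-1) = 0.259*log2(33) = 1.306498. Bound = H(Pe) + Pe*log2(M-1) = 0.504785 + 0.320449 + 1.306498 = 2.1317

2.1317 bits


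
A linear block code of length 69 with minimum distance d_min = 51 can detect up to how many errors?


Detection capability = d_min - 1 = 51 - 1 = 50

50 errors


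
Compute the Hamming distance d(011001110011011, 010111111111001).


Count differing positions: . . ^ ^ ^ . . . ^ ^ . . . ^ . = 6 differences

6


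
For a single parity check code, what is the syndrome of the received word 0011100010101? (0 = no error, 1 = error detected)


Syndrome = XOR of all bits = 0 XOR 0 XOR 1 XOR 1 XOR 1 XOR 0 XOR 0 XOR 0 XOR 1 XOR 0 XOR 1 XOR 0 XOR 1 = 0

0


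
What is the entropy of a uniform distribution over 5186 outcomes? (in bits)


H = log2(n) = log2(5186) = 12.3404

12.3404 bits


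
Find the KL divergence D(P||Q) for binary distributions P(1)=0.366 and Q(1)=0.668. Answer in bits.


KL = p*log2(p/q) + (1-p)*log2((1-p)/(1-q)) = 0.366*log2(0.366/0.668) + 0.634*log2(0.634/0.332) = 0.274

0.274 bits


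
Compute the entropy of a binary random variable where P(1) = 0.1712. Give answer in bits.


H = -p*log2(p) - (1-p)*log2(1-p). -0.1712*log2(0.1712) = 0.435917; -0.8288*log2(0.8288) = 0.224525. H = 0.435917 + 0.224525 = 0.6604

0.6604 bits


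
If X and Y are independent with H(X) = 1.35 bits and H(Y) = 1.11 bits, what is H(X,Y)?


For independent variables, H(X,Y) = H(X) + H(Y) = 1.35 + 1.11 = 2.46

2.46 bits


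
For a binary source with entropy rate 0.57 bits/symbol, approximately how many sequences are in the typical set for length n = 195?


log2|A_typical| = nH = 195 * 0.57 = 111.15, so |A_typical| ~ 2^111.15 = 2.881e+33

2.881e+33


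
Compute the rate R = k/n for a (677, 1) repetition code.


Rate = k/n = 1/677

1/677


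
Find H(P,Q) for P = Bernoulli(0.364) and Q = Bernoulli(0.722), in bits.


H(P,Q) = -p*log2(q) - (1-p)*log2(1-q). -0.364*log2(0.722) = 0.171054; -0.636*log2(0.278) = 1.174592. H(P,Q) = 0.171054 + 1.174592 = 1.3456

1.3456 bits


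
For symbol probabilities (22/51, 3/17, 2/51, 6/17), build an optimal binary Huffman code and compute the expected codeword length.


Huffman construction (repeatedly merge the two least-probable nodes; each merge adds 1 bit to every symbol beneath it): 2/51 + 3/17 = 11/51; 11/51 + 6/17 = 29/51; 22/51 + 29/51 = 1. Resulting codeword lengths (in the order the probabilities were given): (1, 3, 3, 2). L_avg = sum(p_i * l_i) = 22/51*1 + 3/17*3 + 2/51*3 + 6/17*2 = 91/51 = 1.7843

1.7843 bits


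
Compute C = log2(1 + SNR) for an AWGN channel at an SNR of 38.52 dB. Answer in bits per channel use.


SNR_linear = 10^(38.52/10) = 7112.1351; C = log2(1 + SNR_linear) = log2(1 + 7112.1351) = 12.7963

12.7963 bits/channel use


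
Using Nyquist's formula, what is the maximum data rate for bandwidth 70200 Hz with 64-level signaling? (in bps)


Rate = 2 * B * log2(M) = 2 * 70200 * 6.0 = 842400.0

842400.0 bps


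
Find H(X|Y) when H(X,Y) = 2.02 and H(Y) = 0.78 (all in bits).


H(X|Y) = H(X,Y) - H(Y) = 2.02 - 0.78 = 1.24

1.24 bits


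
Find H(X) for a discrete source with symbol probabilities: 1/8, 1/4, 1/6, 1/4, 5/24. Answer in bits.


H = -sum(p_i * log2(p_i)). Terms: -(1/8)*log2(1/8) = 0.375000; -(1/4)*log2(1/4) = 0.500000; -(1/6)*log2(1/6) = 0.430827; -(1/4)*log2(1/4) = 0.500000; -(5/24)*log2(5/24) = 0.471466. H = 0.375000 + 0.500000 + 0.430827 + 0.500000 + 0.471466 = 2.2773

2.2773 bits


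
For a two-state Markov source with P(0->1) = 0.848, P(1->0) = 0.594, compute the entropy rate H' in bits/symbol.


Stationary distribution: pi_0 = p10/(p01+p10) = 0.4119, pi_1 = 0.5881. Entropy rate H' = pi_0*H(p01) + pi_1*H(p10) = 0.4119*0.6148 + 0.5881*0.9744 = 0.8263

0.8263 bits/symbol


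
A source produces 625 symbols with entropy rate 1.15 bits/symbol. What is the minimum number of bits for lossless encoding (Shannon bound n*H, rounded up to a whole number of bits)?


Minimum bits >= n * H = 625 * 1.15 = 718.75, rounded up to a whole number of bits = 719

719 bits


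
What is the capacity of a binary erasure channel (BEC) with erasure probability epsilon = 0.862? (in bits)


C = 1 - epsilon = 1 - 0.862 = 0.138

0.138 bits


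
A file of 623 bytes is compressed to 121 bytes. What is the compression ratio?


Ratio = original / compressed = 623 / 121 = 5.1488

5.1488


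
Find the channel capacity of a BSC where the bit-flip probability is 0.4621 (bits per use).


H(p) = -p*log2(p) - (1-p)*log2(1-p) = -0.4621*log2(0.4621) - 0.5379*log2(0.5379) = 0.514651 + 0.481200 = 0.9959. C = 1 - H(p) = 1 - 0.9959 = 0.0041

0.0041 bits


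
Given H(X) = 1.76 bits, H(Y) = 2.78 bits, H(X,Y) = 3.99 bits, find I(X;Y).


I(X;Y) = H(X) + H(Y) - H(X,Y) = 1.76 + 2.78 - 3.99 = 0.55

0.55 bits


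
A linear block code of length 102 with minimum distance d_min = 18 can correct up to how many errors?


Correction capability = floor((d-1)/2) = floor((18-1)/2) = 8

8 errors


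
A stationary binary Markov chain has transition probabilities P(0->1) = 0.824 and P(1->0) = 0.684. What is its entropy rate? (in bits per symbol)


Stationary distribution: pi_0 = p10/(p01+p10) = 0.4536, pi_1 = 0.5464. Entropy rate H' = pi_0*H(p01) + pi_1*H(p10) = 0.4536*0.6712 + 0.5464*0.9 = 0.7962

0.7962 bits/symbol


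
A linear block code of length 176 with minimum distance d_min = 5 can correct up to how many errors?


Correction capability = floor((d-1)/2) = floor((5-1)/2) = 2

2 errors


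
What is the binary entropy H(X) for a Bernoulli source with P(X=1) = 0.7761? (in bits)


H = -p*log2(p) - (1-p)*log2(1-p). -0.7761*log2(0.7761) = 0.283809; -0.2239*log2(0.2239) = 0.483417. H = 0.283809 + 0.483417 = 0.7672

0.7672 bits


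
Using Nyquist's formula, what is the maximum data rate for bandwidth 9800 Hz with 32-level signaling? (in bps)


Rate = 2 * B * log2(M) = 2 * 9800 * 5.0 = 98000.0

98000.0 bps


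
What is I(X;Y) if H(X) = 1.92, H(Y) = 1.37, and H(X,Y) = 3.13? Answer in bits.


I(X;Y) = H(X) + H(Y) - H(X,Y) = 1.92 + 1.37 - 3.13 = 0.16

0.16 bits


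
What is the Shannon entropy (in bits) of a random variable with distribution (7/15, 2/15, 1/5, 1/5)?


H = -sum(p_i * log2(p_i)). Terms: -(7/15)*log2(7/15) = 0.513117; -(2/15)*log2(2/15) = 0.387585; -(1/5)*log2(1/5) = 0.464386; -(1/5)*log2(1/5) = 0.464386. H = 0.513117 + 0.387585 + 0.464386 + 0.464386 = 1.8295

1.8295 bits


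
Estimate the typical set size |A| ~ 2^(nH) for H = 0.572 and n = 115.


log2|A_typical| = nH = 115 * 0.572 = 65.78, so |A_typical| ~ 2^65.78 = 6.335e+19

6.335e+19


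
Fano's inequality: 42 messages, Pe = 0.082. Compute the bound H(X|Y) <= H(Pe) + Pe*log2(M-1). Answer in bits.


H(Pe) = -Pe*log2(Pe) - (1-Pe)*log2(1-Pe) = -0.082*log2(0.082) - 0.918*log2(0.918) = 0.295875 + 0.113312 = 0.4092. Pe*log2(M-1) = 0.082*log2(41) = 0.439319. Bound = H(Pe) + Pe*log2(M-1) = 0.295875 + 0.113312 + 0.439319 = 0.8485

0.8485 bits


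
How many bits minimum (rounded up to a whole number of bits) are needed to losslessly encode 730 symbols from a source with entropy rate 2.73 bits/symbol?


Minimum bits >= n * H = 730 * 2.73 = 1992.9, rounded up to a whole number of bits = 1993

1993 bits


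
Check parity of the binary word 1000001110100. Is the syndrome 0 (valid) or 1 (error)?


Syndrome = XOR of all bits = 1 XOR 0 XOR 0 XOR 0 XOR 0 XOR 0 XOR 1 XOR 1 XOR 1 XOR 0 XOR 1 XOR 0 XOR 0 = 1

1


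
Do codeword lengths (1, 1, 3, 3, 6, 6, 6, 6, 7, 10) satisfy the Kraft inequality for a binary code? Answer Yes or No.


Kraft sum = sum(2^(-l_i)) = 1.3213, need <= 1. Result: violated (a binary prefix-free code with these lengths cannot exist)

No


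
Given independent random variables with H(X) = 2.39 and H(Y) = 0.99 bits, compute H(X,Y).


For independent variables, H(X,Y) = H(X) + H(Y) = 2.39 + 0.99 = 3.38

3.38 bits


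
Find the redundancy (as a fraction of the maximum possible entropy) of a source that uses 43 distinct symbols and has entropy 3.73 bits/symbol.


H_max = log2(K) = log2(43) = 5.4263 bits/symbol. Redundancy = 1 - H/H_max = 1 - 3.73/5.4263 = 1 - 0.6874 = 0.3126

0.3126


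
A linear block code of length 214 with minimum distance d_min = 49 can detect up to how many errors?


Detection capability = d_min - 1 = 49 - 1 = 48

48 errors


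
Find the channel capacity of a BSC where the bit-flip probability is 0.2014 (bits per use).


H(p) = -p*log2(p) - (1-p)*log2(1-p) = -0.2014*log2(0.2014) - 0.7986*log2(0.7986) = 0.465609 + 0.259110 = 0.7247. C = 1 - H(p) = 1 - 0.7247 = 0.2753

0.2753 bits


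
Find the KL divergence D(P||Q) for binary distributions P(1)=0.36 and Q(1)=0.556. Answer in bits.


KL = p*log2(p/q) + (1-p)*log2((1-p)/(1-q)) = 0.36*log2(0.36/0.556) + 0.64*log2(0.64/0.444) = 0.1119

0.1119 bits


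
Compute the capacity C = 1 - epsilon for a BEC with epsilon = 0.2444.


C = 1 - epsilon = 1 - 0.2444 = 0.7556

0.7556 bits


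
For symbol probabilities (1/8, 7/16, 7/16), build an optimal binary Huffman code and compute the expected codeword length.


Huffman construction (repeatedly merge the two least-probable nodes; each merge adds 1 bit to every symbol beneath it): 1/8 + 7/16 = 9/16; 7/16 + 9/16 = 1. Resulting codeword lengths (in the order the probabilities were given): (2, 2, 1). L_avg = sum(p_i * l_i) = 1/8*2 + 7/16*2 + 7/16*1 = 25/16 = 1.5625

1.5625 bits


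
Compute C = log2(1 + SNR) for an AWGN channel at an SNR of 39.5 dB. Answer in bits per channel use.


SNR_linear = 10^(39.5/10) = 8912.5094; C = log2(1 + SNR_linear) = log2(1 + 8912.5094) = 13.1218

13.1218 bits/channel use


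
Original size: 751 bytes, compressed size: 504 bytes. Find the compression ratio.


Ratio = original / compressed = 751 / 504 = 1.4901

1.4901


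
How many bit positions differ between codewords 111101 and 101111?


Count differing positions: . ^ . . ^ . = 2 differences

2


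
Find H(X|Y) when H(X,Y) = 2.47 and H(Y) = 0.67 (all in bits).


H(X|Y) = H(X,Y) - H(Y) = 2.47 - 0.67 = 1.8

1.8 bits


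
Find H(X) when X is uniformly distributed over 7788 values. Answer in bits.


H = log2(n) = log2(7788) = 12.927

12.927 bits


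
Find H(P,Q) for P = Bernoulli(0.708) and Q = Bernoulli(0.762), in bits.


H(P,Q) = -p*log2(q) - (1-p)*log2(1-q). -0.708*log2(0.762) = 0.277633; -0.292*log2(0.238) = 0.604722. H(P,Q) = 0.277633 + 0.604722 = 0.8824

0.8824 bits


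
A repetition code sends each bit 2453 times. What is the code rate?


Rate = k/n = 1/2453

1/2453


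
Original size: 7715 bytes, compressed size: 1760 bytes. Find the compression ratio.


Ratio = original / compressed = 7715 / 1760 = 4.3835

4.3835


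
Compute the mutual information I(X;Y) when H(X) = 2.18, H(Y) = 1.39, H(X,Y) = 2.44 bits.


I(X;Y) = H(X) + H(Y) - H(X,Y) = 2.18 + 1.39 - 2.44 = 1.13

1.13 bits


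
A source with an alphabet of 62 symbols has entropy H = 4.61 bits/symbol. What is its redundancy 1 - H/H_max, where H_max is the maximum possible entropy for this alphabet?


H_max = log2(K) = log2(62) = 5.9542 bits/symbol. Redundancy = 1 - H/H_max = 1 - 4.61/5.9542 = 1 - 0.7742 = 0.2258

0.2258


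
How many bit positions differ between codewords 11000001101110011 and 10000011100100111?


Count differing positions: . ^ . . . . ^ . . . ^ . ^ . ^ . . = 5 differences

5


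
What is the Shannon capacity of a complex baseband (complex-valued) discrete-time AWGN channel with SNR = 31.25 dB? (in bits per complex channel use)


SNR_linear = 10^(31.25/10) = 1333.5214; C = log2(1 + SNR_linear) = log2(1 + 1333.5214) = 10.3821

10.3821 bits/channel use


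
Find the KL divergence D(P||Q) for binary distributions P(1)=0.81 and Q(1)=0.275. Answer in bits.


KL = p*log2(p/q) + (1-p)*log2((1-p)/(1-q)) = 0.81*log2(0.81/0.275) + 0.19*log2(0.19/0.725) = 0.8953

0.8953 bits


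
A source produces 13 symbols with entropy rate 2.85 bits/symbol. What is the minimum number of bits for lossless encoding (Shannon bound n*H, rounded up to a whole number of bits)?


Minimum bits >= n * H = 13 * 2.85 = 37.05, rounded up to a whole number of bits = 38

38 bits


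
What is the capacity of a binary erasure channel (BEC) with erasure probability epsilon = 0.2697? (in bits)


C = 1 - epsilon = 1 - 0.2697 = 0.7303

0.7303 bits


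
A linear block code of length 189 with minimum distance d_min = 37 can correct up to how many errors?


Correction capability = floor((d-1)/2) = floor((37-1)/2) = 18

18 errors


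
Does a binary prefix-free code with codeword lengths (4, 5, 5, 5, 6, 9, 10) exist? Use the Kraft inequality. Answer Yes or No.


Kraft sum = sum(2^(-l_i)) = 0.1748, need <= 1. Result: satisfied (a binary prefix-free code with these lengths exists)

Yes


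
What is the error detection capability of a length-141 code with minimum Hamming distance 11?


Detection capability = d_min - 1 = 11 - 1 = 10

10 errors


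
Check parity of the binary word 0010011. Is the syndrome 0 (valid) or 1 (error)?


Syndrome = XOR of all bits = 0 XOR 0 XOR 1 XOR 0 XOR 0 XOR 1 XOR 1 = 1

1


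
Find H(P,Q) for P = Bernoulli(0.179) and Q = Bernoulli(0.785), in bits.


H(P,Q) = -p*log2(q) - (1-p)*log2(1-q). -0.179*log2(0.785) = 0.062513; -0.821*log2(0.215) = 1.820643. H(P,Q) = 0.062513 + 1.820643 = 1.8832

1.8832 bits


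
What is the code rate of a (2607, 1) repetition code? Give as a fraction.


Rate = k/n = 1/2607

1/2607


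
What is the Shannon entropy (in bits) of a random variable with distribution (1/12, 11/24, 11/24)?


H = -sum(p_i * log2(p_i)). Terms: -(1/12)*log2(1/12) = 0.298747; -(11/24)*log2(11/24) = 0.515868; -(11/24)*log2(11/24) = 0.515868. H = 0.298747 + 0.515868 + 0.515868 = 1.3305

1.3305 bits


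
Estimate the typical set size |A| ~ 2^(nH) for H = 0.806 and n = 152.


log2|A_typical| = nH = 152 * 0.806 = 122.512, so |A_typical| ~ 2^122.512 = 7.582e+36

7.582e+36


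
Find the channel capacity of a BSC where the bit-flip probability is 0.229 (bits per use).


H(p) = -p*log2(p) - (1-p)*log2(1-p) = -0.229*log2(0.229) - 0.771*log2(0.771) = 0.486987 + 0.289277 = 0.7763. C = 1 - H(p) = 1 - 0.7763 = 0.2237

0.2237 bits


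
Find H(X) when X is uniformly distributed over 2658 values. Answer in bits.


H = log2(n) = log2(2658) = 11.3761

11.3761 bits


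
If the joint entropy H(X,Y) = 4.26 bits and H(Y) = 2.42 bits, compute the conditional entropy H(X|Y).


H(X|Y) = H(X,Y) - H(Y) = 4.26 - 2.42 = 1.84

1.84 bits


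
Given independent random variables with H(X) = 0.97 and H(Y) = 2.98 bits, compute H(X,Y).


For independent variables, H(X,Y) = H(X) + H(Y) = 0.97 + 2.98 = 3.95

3.95 bits


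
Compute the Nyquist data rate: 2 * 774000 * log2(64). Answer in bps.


Rate = 2 * B * log2(M) = 2 * 774000 * 6.0 = 9288000.0

9288000.0 bps


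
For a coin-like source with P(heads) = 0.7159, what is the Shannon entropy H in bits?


H = -p*log2(p) - (1-p)*log2(1-p). -0.7159*log2(0.7159) = 0.345186; -0.2841*log2(0.2841) = 0.515792. H = 0.345186 + 0.515792 = 0.861

0.861 bits


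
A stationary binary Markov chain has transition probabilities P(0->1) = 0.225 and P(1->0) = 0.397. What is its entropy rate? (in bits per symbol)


Stationary distribution: pi_0 = p10/(p01+p10) = 0.6383, pi_1 = 0.3617. Entropy rate H' = pi_0*H(p01) + pi_1*H(p10) = 0.6383*0.7692 + 0.3617*0.9692 = 0.8415

0.8415 bits/symbol


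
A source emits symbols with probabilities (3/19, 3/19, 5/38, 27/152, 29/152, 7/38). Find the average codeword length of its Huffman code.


Huffman construction (repeatedly merge the two least-probable nodes; each merge adds 1 bit to every symbol beneath it): 5/38 + 3/19 = 11/38; 3/19 + 27/152 = 51/152; 7/38 + 29/152 = 3/8; 11/38 + 51/152 = 5/8; 3/8 + 5/8 = 1. Resulting codeword lengths (in the order the probabilities were given): (3, 3, 3, 3, 2, 2). L_avg = sum(p_i * l_i) = 3/19*3 + 3/19*3 + 5/38*3 + 27/152*3 + 29/152*2 + 7/38*2 = 21/8 = 2.625

2.625 bits


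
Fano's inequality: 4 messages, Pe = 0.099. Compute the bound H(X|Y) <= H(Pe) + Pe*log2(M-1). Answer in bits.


H(Pe) = -Pe*log2(Pe) - (1-Pe)*log2(1-Pe) = -0.099*log2(0.099) - 0.901*log2(0.901) = 0.330306 + 0.135511 = 0.4658. Pe*log2(M-1) = 0.099*log2(3) = 0.156911. Bound = H(Pe) + Pe*log2(M-1) = 0.330306 + 0.135511 + 0.156911 = 0.6227

0.6227 bits


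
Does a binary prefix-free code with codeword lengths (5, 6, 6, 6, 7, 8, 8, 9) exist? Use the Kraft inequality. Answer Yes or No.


Kraft sum = sum(2^(-l_i)) = 0.0957, need <= 1. Result: satisfied (a binary prefix-free code with these lengths exists)

Yes


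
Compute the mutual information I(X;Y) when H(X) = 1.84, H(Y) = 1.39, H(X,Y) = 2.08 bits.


I(X;Y) = H(X) + H(Y) - H(X,Y) = 1.84 + 1.39 - 2.08 = 1.15

1.15 bits


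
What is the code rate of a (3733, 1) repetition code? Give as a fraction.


Rate = k/n = 1/3733

1/3733


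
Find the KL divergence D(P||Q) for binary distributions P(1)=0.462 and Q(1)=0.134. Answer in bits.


KL = p*log2(p/q) + (1-p)*log2((1-p)/(1-q)) = 0.462*log2(0.462/0.134) + 0.538*log2(0.538/0.866) = 0.4555

0.4555 bits


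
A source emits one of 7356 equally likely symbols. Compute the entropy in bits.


H = log2(n) = log2(7356) = 12.8447

12.8447 bits


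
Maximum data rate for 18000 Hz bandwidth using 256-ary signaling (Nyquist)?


Rate = 2 * B * log2(M) = 2 * 18000 * 8.0 = 288000.0

288000.0 bps


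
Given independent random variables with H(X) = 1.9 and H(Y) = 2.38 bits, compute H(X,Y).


For independent variables, H(X,Y) = H(X) + H(Y) = 1.9 + 2.38 = 4.28

4.28 bits


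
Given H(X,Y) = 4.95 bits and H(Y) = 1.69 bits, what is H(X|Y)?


H(X|Y) = H(X,Y) - H(Y) = 4.95 - 1.69 = 3.26

3.26 bits


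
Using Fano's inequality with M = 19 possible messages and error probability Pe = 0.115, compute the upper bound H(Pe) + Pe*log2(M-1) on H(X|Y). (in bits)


H(Pe) = -Pe*log2(Pe) - (1-Pe)*log2(1-Pe) = -0.115*log2(0.115) - 0.885*log2(0.885) = 0.358834 + 0.155982 = 0.5148. Pe*log2(M-1) = 0.115*log2(18) = 0.479541. Bound = H(Pe) + Pe*log2(M-1) = 0.358834 + 0.155982 + 0.479541 = 0.9944

0.9944 bits


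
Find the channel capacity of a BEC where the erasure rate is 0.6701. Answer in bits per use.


C = 1 - epsilon = 1 - 0.6701 = 0.3299

0.3299 bits


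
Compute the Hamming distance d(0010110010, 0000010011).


Count differing positions: . . ^ . ^ . . . . ^ = 3 differences

3


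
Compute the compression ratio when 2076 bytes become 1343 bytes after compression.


Ratio = original / compressed = 2076 / 1343 = 1.5458

1.5458


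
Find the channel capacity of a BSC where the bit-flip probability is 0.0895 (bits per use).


H(p) = -p*log2(p) - (1-p)*log2(1-p) = -0.0895*log2(0.0895) - 0.9105*log2(0.9105) = 0.311636 + 0.123162 = 0.4348. C = 1 - H(p) = 1 - 0.4348 = 0.5652

0.5652 bits


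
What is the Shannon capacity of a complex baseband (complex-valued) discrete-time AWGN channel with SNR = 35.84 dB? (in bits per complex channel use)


SNR_linear = 10^(35.84/10) = 3837.0725; C = log2(1 + SNR_linear) = log2(1 + 3837.0725) = 11.9062

11.9062 bits/channel use


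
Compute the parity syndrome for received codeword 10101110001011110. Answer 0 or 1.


Syndrome = XOR of all bits = 1 XOR 0 XOR 1 XOR 0 XOR 1 XOR 1 XOR 1 XOR 0 XOR 0 XOR 0 XOR 1 XOR 0 XOR 1 XOR 1 XOR 1 XOR 1 XOR 0 = 0

0


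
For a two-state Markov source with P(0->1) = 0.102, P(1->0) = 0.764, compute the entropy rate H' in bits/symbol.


Stationary distribution: pi_0 = p10/(p01+p10) = 0.8822, pi_1 = 0.1178. Entropy rate H' = pi_0*H(p01) + pi_1*H(p10) = 0.8822*0.4753 + 0.1178*0.7883 = 0.5122

0.5122 bits/symbol


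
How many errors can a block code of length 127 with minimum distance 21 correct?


Correction capability = floor((d-1)/2) = floor((21-1)/2) = 10

10 errors


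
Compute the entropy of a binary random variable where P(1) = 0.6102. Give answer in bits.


H = -p*log2(p) - (1-p)*log2(1-p). -0.6102*log2(0.6102) = 0.434857; -0.3898*log2(0.3898) = 0.529814. H = 0.434857 + 0.529814 = 0.9647

0.9647 bits


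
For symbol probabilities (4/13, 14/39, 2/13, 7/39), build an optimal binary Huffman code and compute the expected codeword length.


Huffman construction (repeatedly merge the two least-probable nodes; each merge adds 1 bit to every symbol beneath it): 2/13 + 7/39 = 1/3; 4/13 + 1/3 = 25/39; 14/39 + 25/39 = 1. Resulting codeword lengths (in the order the probabilities were given): (2, 1, 3, 3). L_avg = sum(p_i * l_i) = 4/13*2 + 14/39*1 + 2/13*3 + 7/39*3 = 77/39 = 1.9744

1.9744 bits


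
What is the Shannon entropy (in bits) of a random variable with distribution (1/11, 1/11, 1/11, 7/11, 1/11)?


H = -sum(p_i * log2(p_i)). Terms: -(1/11)*log2(1/11) = 0.314494; -(1/11)*log2(1/11) = 0.314494; -(1/11)*log2(1/11) = 0.314494; -(7/11)*log2(7/11) = 0.414958; -(1/11)*log2(1/11) = 0.314494. H = 0.314494 + 0.314494 + 0.314494 + 0.414958 + 0.314494 = 1.6729

1.6729 bits
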